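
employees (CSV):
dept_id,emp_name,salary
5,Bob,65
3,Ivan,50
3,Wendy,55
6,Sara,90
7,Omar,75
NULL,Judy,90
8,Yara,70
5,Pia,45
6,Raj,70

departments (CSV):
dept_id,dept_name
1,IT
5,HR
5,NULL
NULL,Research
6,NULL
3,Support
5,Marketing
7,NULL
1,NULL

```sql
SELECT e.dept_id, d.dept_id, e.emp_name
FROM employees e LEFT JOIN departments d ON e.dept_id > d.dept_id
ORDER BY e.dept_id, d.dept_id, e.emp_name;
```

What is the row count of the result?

38

LEFT JOIN keeps every row from `employees`; unmatched rows get NULL for `departments`'s columns.
Matching on e.dept_id > d.dept_id. A NULL in a compared column never satisfies the condition.
- e row (dept_id=5): matches 3 d row(s) → 3 output row(s).
- e row (dept_id=3): matches 2 d row(s) → 2 output row(s).
- e row (dept_id=3): matches 2 d row(s) → 2 output row(s).
- e row (dept_id=6): matches 6 d row(s) → 6 output row(s).
- e row (dept_id=7): matches 7 d row(s) → 7 output row(s).
- e row (dept_id=NULL): no match → kept, d columns NULL.
- e row (dept_id=8): matches 8 d row(s) → 8 output row(s).
- e row (dept_id=5): matches 3 d row(s) → 3 output row(s).
- e row (dept_id=6): matches 6 d row(s) → 6 output row(s).
Total: 37 matched + 1 padded = 38 rows.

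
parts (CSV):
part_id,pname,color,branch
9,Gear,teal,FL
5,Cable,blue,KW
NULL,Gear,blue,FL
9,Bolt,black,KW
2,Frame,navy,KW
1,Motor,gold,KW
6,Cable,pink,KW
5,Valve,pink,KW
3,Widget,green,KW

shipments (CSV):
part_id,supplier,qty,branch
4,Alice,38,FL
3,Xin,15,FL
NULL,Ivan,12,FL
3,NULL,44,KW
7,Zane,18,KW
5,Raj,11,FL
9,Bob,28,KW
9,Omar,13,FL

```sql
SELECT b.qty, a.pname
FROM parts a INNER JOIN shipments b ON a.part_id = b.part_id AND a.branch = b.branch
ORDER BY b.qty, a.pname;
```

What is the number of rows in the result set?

INNER JOIN keeps only pairs where the ON condition holds.
Matching on a.part_id = b.part_id AND a.branch = b.branch. A NULL in a compared column never satisfies the condition.
Matched pairs: 3.
Total: 3 rows.

3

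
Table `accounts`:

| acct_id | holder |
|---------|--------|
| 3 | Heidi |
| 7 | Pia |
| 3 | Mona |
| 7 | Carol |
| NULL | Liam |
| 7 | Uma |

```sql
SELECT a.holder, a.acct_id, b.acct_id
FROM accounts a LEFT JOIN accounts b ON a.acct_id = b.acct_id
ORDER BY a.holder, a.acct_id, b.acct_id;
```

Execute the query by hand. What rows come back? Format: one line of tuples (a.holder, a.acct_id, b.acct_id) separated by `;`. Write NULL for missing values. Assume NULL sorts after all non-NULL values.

LEFT JOIN keeps every row from `accounts a`; unmatched rows get NULL for `accounts b`'s columns.
Matching on a.acct_id = b.acct_id. A NULL in a compared column never satisfies the condition.
- a (acct_id=3) pairs with 2 row(s) of b.
- a (acct_id=7) pairs with 3 row(s) of b.
- a (acct_id=3) pairs with 2 row(s) of b.
- a (acct_id=7) pairs with 3 row(s) of b.
- a (acct_id=NULL) has no partner → padded with NULL.
- a (acct_id=7) pairs with 3 row(s) of b.

(Carol, 7, 7); (Carol, 7, 7); (Carol, 7, 7); (Heidi, 3, 3); (Heidi, 3, 3); (Liam, NULL, NULL); (Mona, 3, 3); (Mona, 3, 3); (Pia, 7, 7); (Pia, 7, 7); (Pia, 7, 7); (Uma, 7, 7); (Uma, 7, 7); (Uma, 7, 7)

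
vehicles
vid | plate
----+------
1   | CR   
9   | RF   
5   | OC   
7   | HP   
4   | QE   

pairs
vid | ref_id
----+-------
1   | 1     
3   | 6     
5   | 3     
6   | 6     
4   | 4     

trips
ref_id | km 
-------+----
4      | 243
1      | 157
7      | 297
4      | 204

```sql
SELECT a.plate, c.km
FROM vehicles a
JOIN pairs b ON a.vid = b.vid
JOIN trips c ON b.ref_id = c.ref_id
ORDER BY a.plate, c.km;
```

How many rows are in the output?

3

Step 1 — a INNER JOIN b on vid → 3 row(s).
Then INNER JOIN `trips c` on ref_id: keep only rows whose b.ref_id appears in c.
Result: 3 row(s).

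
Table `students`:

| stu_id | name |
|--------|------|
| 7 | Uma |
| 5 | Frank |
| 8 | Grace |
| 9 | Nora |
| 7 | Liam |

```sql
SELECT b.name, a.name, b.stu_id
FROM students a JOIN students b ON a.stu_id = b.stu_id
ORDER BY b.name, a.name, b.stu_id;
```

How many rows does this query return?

7

INNER JOIN keeps only pairs where the ON condition holds.
Matching on a.stu_id = b.stu_id.
- a (stu_id=7) pairs with 2 row(s) of b.
- a (stu_id=5) pairs with 1 row(s) of b.
- a (stu_id=8) pairs with 1 row(s) of b.
- a (stu_id=9) pairs with 1 row(s) of b.
- a (stu_id=7) pairs with 2 row(s) of b.
Total: 7 rows.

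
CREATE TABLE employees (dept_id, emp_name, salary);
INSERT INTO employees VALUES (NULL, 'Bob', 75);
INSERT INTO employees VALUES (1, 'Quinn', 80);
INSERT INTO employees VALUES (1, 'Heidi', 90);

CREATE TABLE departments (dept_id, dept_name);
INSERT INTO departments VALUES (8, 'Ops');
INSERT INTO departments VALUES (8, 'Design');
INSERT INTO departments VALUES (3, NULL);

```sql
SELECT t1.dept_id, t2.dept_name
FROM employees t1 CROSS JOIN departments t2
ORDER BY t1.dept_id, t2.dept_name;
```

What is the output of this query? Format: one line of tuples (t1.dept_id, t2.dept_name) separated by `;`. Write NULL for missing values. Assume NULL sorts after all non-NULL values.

(1, Design); (1, Design); (1, Ops); (1, Ops); (1, NULL); (1, NULL); (NULL, Design); (NULL, Ops); (NULL, NULL)

CROSS JOIN pairs every row of `employees` with every row of `departments`: 3 × 3 = 9 rows.
After projecting and ordering:
t1.dept_id | t2.dept_name
1 | Design
1 | Design
1 | Ops
1 | Ops
1 | NULL
1 | NULL
NULL | Design
NULL | Ops
NULL | NULL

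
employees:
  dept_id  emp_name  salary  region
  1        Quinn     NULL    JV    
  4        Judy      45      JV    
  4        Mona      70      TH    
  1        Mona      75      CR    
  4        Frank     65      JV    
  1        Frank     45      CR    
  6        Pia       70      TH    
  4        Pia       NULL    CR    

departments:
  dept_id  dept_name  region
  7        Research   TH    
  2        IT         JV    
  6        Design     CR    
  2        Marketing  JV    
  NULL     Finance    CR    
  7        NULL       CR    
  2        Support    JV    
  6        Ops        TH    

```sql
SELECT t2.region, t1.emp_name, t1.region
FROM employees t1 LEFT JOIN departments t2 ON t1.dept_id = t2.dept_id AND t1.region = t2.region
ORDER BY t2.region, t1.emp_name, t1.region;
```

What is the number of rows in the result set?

8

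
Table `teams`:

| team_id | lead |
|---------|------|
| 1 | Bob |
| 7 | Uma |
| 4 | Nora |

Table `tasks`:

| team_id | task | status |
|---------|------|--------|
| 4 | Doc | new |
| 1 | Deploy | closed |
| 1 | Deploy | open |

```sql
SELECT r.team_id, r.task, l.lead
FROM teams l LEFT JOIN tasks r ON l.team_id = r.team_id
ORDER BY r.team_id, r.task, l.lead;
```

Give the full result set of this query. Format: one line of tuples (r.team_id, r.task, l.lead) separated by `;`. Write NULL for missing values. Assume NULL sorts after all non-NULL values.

LEFT JOIN keeps every row from `teams`; unmatched rows get NULL for `tasks`'s columns.
Matching on l.team_id = r.team_id.
- l[0] team_id=1 → 2 match(es) in r → 2 row(s).
- l[1] team_id=7 → no match; kept with NULLs on the r side.
- l[2] team_id=4 → 1 match(es) in r → 1 row(s).
After projecting and ordering:
r.team_id | r.task | l.lead
1 | Deploy | Bob
1 | Deploy | Bob
4 | Doc | Nora
NULL | NULL | Uma

(1, Deploy, Bob); (1, Deploy, Bob); (4, Doc, Nora); (NULL, NULL, Uma)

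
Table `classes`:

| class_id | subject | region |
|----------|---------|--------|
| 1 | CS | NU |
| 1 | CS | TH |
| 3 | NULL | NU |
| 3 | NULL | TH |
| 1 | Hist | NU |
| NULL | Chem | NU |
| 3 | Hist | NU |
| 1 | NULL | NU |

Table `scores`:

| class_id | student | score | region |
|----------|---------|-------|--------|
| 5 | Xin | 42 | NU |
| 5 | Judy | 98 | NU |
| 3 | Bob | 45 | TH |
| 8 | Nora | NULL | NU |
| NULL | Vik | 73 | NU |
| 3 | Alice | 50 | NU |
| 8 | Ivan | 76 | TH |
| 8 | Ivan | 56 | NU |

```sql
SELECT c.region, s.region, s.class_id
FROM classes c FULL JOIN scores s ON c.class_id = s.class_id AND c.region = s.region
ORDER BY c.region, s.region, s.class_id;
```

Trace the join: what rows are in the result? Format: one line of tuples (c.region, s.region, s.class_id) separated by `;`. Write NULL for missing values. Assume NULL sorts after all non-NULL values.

(NU, NU, 3); (NU, NU, 3); (NU, NULL, NULL); (NU, NULL, NULL); (NU, NULL, NULL); (NU, NULL, NULL); (TH, TH, 3); (TH, NULL, NULL); (NULL, NU, 5); (NULL, NU, 5); (NULL, NU, 8); (NULL, NU, 8); (NULL, NU, NULL); (NULL, TH, 8)

FULL OUTER JOIN keeps every row from both sides; unmatched rows get NULL for the other side's columns.
Matching on c.class_id = s.class_id AND c.region = s.region. A NULL in a compared column never satisfies the condition.
- class_id=1, region=NU: no s row matches, row kept with s columns NULL.
- class_id=1, region=TH: no s row matches, row kept with s columns NULL.
- class_id=3, region=NU: 1 matching s row(s), so 1 row(s) emitted.
- class_id=3, region=TH: 1 matching s row(s), so 1 row(s) emitted.
- class_id=1, region=NU: no s row matches, row kept with s columns NULL.
- class_id=NULL, region=NU: no s row matches, row kept with s columns NULL.
- class_id=3, region=NU: 1 matching s row(s), so 1 row(s) emitted.
- class_id=1, region=NU: no s row matches, row kept with s columns NULL.
- plus 6 unmatched s row(s), each kept with NULL c columns.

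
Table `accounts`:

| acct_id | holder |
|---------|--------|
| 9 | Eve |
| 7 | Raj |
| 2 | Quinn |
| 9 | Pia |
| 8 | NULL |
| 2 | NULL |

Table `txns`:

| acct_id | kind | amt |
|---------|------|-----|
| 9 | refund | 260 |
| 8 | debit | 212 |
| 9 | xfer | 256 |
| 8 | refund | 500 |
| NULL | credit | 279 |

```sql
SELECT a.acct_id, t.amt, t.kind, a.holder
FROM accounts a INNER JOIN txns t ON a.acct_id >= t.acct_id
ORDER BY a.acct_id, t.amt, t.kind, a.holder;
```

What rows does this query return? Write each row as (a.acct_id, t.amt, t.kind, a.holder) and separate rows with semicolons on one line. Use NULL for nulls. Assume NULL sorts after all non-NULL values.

(8, 212, debit, NULL); (8, 500, refund, NULL); (9, 212, debit, Eve); (9, 212, debit, Pia); (9, 256, xfer, Eve); (9, 256, xfer, Pia); (9, 260, refund, Eve); (9, 260, refund, Pia); (9, 500, refund, Eve); (9, 500, refund, Pia)

INNER JOIN keeps only pairs where the ON condition holds.
Matching on a.acct_id >= t.acct_id. A NULL in a compared column never satisfies the condition.
Matched pairs: 10.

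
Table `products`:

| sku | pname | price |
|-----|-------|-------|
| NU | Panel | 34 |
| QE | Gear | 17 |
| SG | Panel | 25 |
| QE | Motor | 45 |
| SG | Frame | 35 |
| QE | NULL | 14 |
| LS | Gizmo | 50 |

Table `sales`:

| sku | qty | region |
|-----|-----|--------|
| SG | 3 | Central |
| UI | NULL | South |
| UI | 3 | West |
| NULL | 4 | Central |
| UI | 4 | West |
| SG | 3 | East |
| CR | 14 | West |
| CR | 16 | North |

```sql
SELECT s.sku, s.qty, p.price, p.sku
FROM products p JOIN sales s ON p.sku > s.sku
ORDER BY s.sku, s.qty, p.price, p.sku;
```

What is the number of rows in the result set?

14

INNER JOIN keeps only pairs where the ON condition holds.
Matching on p.sku > s.sku. A NULL in a compared column never satisfies the condition.
- p[0] sku=NU → 2 match(es) in s → 2 row(s).
- p[1] sku=QE → 2 match(es) in s → 2 row(s).
- p[2] sku=SG → 2 match(es) in s → 2 row(s).
- p[3] sku=QE → 2 match(es) in s → 2 row(s).
- p[4] sku=SG → 2 match(es) in s → 2 row(s).
- p[5] sku=QE → 2 match(es) in s → 2 row(s).
- p[6] sku=LS → 2 match(es) in s → 2 row(s).
Total: 14 rows.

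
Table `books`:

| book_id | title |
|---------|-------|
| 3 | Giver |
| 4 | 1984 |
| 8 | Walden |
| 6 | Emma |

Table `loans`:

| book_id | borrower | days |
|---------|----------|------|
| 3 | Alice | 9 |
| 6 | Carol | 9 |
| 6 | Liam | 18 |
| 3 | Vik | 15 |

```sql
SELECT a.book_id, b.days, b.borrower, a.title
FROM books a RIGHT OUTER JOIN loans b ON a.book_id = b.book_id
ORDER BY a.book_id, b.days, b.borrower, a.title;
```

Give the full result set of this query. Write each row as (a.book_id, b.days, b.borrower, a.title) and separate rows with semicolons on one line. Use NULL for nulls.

(3, 9, Alice, Giver); (3, 15, Vik, Giver); (6, 9, Carol, Emma); (6, 18, Liam, Emma)

RIGHT JOIN keeps every row from `loans`; unmatched rows get NULL for `books`'s columns.
Matching on a.book_id = b.book_id.
- a[0] book_id=3 → 2 match(es) in b → 2 row(s).
- a[1] book_id=4 → no match.
- a[2] book_id=8 → no match.
- a[3] book_id=6 → 2 match(es) in b → 2 row(s).
- every b row matched at least one a row.
After projecting and ordering:
a.book_id | b.days | b.borrower | a.title
3 | 9 | Alice | Giver
3 | 15 | Vik | Giver
6 | 9 | Carol | Emma
6 | 18 | Liam | Emma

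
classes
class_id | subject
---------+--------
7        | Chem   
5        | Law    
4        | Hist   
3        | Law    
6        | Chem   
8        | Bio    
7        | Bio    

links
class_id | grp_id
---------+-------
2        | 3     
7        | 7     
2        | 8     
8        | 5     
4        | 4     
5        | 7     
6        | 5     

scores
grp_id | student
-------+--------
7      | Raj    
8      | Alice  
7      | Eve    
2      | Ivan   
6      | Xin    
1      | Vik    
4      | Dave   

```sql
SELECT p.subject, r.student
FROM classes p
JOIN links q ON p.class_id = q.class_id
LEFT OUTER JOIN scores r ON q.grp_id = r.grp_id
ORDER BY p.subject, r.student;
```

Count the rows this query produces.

9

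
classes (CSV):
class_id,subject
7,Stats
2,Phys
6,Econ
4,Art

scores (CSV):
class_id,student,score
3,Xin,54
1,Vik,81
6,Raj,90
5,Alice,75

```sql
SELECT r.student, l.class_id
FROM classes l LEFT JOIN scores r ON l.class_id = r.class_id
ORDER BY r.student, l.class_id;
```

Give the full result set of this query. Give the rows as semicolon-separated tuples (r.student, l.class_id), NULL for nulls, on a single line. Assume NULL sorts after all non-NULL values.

(Raj, 6); (NULL, 2); (NULL, 4); (NULL, 7)

LEFT JOIN keeps every row from `classes`; unmatched rows get NULL for `scores`'s columns.
Matching on l.class_id = r.class_id.
Matched pairs: 1; unmatched l rows kept: 3.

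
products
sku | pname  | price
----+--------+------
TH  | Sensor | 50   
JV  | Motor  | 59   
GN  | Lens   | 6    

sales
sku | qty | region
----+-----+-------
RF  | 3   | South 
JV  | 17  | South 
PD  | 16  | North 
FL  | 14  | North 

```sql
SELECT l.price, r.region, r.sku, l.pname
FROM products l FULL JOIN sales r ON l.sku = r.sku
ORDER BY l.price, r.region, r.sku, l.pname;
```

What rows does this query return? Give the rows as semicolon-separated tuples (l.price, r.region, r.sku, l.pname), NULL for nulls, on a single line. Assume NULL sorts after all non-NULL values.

FULL OUTER JOIN keeps every row from both sides; unmatched rows get NULL for the other side's columns.
Matching on l.sku = r.sku.
Matched pairs: 1; unmatched l rows kept: 2; unmatched r rows kept: 3.

(6, NULL, NULL, Lens); (50, NULL, NULL, Sensor); (59, South, JV, Motor); (NULL, North, FL, NULL); (NULL, North, PD, NULL); (NULL, South, RF, NULL)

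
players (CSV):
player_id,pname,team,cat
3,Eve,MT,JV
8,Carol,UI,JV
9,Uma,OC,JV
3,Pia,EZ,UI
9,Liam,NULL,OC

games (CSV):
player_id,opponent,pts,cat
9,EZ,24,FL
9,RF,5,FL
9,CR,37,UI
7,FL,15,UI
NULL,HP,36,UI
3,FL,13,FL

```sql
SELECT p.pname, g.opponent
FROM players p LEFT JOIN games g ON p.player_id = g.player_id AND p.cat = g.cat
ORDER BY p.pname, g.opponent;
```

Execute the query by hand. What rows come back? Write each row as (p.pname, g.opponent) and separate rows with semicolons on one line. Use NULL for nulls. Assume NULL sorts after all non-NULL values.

LEFT JOIN keeps every row from `players`; unmatched rows get NULL for `games`'s columns.
Matching on p.player_id = g.player_id AND p.cat = g.cat. A NULL in a compared column never satisfies the condition.
- p row (player_id=3, cat=JV): no match → kept, g columns NULL.
- p row (player_id=8, cat=JV): no match → kept, g columns NULL.
- p row (player_id=9, cat=JV): no match → kept, g columns NULL.
- p row (player_id=3, cat=UI): no match → kept, g columns NULL.
- p row (player_id=9, cat=OC): no match → kept, g columns NULL.
After projecting and ordering:
p.pname | g.opponent
Carol | NULL
Eve | NULL
Liam | NULL
Pia | NULL
Uma | NULL

(Carol, NULL); (Eve, NULL); (Liam, NULL); (Pia, NULL); (Uma, NULL)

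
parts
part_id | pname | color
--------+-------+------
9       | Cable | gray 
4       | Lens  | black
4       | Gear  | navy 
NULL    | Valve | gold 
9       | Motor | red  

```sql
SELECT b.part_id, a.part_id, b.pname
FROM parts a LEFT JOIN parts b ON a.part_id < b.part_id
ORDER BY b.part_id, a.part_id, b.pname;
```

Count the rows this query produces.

LEFT JOIN keeps every row from `parts a`; unmatched rows get NULL for `parts b`'s columns.
Matching on a.part_id < b.part_id. A NULL in a compared column never satisfies the condition.
- a[0] part_id=9 → no match; kept with NULLs on the b side.
- a[1] part_id=4 → 2 match(es) in b → 2 row(s).
- a[2] part_id=4 → 2 match(es) in b → 2 row(s).
- a[3] part_id=NULL → no match; kept with NULLs on the b side.
- a[4] part_id=9 → no match; kept with NULLs on the b side.
Total: 4 matched + 3 padded = 7 rows.

7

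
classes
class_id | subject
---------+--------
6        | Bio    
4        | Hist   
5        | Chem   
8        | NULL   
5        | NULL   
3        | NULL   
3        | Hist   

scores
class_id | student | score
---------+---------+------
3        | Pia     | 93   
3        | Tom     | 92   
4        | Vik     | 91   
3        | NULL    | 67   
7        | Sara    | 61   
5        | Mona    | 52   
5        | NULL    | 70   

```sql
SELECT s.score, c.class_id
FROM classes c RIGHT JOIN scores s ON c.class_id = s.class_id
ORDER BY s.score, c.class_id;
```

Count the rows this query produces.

12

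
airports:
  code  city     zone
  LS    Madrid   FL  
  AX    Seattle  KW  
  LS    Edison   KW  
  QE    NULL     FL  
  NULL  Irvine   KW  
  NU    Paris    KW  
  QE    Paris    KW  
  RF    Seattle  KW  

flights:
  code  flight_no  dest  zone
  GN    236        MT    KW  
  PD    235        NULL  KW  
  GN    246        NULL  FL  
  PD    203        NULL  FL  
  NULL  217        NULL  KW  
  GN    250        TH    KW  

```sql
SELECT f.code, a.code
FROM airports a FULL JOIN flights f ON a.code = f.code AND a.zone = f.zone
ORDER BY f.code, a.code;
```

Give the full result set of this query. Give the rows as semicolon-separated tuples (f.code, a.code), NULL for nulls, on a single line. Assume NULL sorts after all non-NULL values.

FULL OUTER JOIN keeps every row from both sides; unmatched rows get NULL for the other side's columns.
Matching on a.code = f.code AND a.zone = f.zone. A NULL in a compared column never satisfies the condition.
- a[0] code=LS, zone=FL → no match; kept with NULLs on the f side.
- a[1] code=AX, zone=KW → no match; kept with NULLs on the f side.
- a[2] code=LS, zone=KW → no match; kept with NULLs on the f side.
- a[3] code=QE, zone=FL → no match; kept with NULLs on the f side.
- a[4] code=NULL, zone=KW → no match; kept with NULLs on the f side.
- a[5] code=NU, zone=KW → no match; kept with NULLs on the f side.
- a[6] code=QE, zone=KW → no match; kept with NULLs on the f side.
- a[7] code=RF, zone=KW → no match; kept with NULLs on the f side.
- plus 6 unmatched f row(s), each kept with NULL a columns.

(GN, NULL); (GN, NULL); (GN, NULL); (PD, NULL); (PD, NULL); (NULL, AX); (NULL, LS); (NULL, LS); (NULL, NU); (NULL, QE); (NULL, QE); (NULL, RF); (NULL, NULL); (NULL, NULL)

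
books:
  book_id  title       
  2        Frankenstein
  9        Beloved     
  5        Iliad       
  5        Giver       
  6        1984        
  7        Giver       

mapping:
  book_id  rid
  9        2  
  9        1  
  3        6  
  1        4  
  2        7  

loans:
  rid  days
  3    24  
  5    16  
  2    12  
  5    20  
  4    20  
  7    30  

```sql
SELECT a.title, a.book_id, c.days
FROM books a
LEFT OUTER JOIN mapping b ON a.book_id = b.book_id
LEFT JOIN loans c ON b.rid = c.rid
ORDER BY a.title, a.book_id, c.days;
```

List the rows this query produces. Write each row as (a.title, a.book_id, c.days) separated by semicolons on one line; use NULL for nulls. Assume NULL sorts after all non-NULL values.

Evaluate left to right. First `books a LEFT JOIN mapping b` on book_id: 7 row(s).
Then LEFT JOIN `loans c` on rid: each of those 7 rows is kept; rows whose b.rid has no match in c get NULL for c's columns.

(1984, 6, NULL); (Beloved, 9, 12); (Beloved, 9, NULL); (Frankenstein, 2, 30); (Giver, 5, NULL); (Giver, 7, NULL); (Iliad, 5, NULL)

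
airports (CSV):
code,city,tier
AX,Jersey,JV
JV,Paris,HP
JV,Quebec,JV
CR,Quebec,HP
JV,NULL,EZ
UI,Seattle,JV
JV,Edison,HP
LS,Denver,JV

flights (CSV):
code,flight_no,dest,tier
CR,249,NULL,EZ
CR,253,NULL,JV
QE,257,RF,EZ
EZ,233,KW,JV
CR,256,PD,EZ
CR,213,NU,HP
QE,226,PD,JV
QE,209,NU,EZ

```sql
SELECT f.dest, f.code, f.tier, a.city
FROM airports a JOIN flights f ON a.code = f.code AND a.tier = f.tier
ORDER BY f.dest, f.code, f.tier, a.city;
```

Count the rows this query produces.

1

INNER JOIN keeps only pairs where the ON condition holds.
Matching on a.code = f.code AND a.tier = f.tier.
- a row (code=AX, tier=JV): no match → dropped.
- a row (code=JV, tier=HP): no match → dropped.
- a row (code=JV, tier=JV): no match → dropped.
- a row (code=CR, tier=HP): matches 1 f row(s) → 1 output row(s).
- a row (code=JV, tier=EZ): no match → dropped.
- a row (code=UI, tier=JV): no match → dropped.
- a row (code=JV, tier=HP): no match → dropped.
- a row (code=LS, tier=JV): no match → dropped.
Total: 1 rows.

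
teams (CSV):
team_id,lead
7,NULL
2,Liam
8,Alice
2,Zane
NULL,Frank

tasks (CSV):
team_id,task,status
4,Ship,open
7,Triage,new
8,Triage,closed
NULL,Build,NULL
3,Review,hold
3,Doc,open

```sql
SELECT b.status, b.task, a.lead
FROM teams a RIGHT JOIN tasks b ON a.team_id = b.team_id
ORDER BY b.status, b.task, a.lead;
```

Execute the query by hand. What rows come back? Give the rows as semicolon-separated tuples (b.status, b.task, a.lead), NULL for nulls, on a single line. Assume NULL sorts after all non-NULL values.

(closed, Triage, Alice); (hold, Review, NULL); (new, Triage, NULL); (open, Doc, NULL); (open, Ship, NULL); (NULL, Build, NULL)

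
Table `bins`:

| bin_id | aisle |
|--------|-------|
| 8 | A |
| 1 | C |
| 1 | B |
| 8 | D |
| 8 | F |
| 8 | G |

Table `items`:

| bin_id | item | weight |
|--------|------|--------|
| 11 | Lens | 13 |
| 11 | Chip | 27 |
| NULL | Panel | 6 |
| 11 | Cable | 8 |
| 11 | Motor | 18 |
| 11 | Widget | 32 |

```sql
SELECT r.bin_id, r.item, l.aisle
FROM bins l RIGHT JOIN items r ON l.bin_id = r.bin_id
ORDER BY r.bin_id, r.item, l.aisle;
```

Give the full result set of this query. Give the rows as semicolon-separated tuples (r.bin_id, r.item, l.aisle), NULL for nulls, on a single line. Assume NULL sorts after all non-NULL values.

RIGHT JOIN keeps every row from `items`; unmatched rows get NULL for `bins`'s columns.
Matching on l.bin_id = r.bin_id. A NULL in a compared column never satisfies the condition.
- l row (bin_id=8): no match.
- l row (bin_id=1): no match.
- l row (bin_id=1): no match.
- l row (bin_id=8): no match.
- l row (bin_id=8): no match.
- l row (bin_id=8): no match.
- plus 6 unmatched r row(s), each kept with NULL l columns.
After projecting and ordering:
r.bin_id | r.item | l.aisle
11 | Cable | NULL
11 | Chip | NULL
11 | Lens | NULL
11 | Motor | NULL
11 | Widget | NULL
NULL | Panel | NULL

(11, Cable, NULL); (11, Chip, NULL); (11, Lens, NULL); (11, Motor, NULL); (11, Widget, NULL); (NULL, Panel, NULL)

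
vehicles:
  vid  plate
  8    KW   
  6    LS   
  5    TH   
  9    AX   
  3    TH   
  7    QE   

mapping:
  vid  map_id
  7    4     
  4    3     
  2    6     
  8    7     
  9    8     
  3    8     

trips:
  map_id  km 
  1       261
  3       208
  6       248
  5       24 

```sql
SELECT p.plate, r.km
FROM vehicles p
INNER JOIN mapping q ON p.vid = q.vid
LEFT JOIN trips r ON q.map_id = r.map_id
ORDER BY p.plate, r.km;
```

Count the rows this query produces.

Evaluate left to right. First `vehicles p INNER JOIN mapping q` on vid: 4 row(s).
Then LEFT JOIN `trips r` on map_id: each of those 4 rows is kept; rows whose q.map_id has no match in r get NULL for r's columns.
Result: 4 row(s).

4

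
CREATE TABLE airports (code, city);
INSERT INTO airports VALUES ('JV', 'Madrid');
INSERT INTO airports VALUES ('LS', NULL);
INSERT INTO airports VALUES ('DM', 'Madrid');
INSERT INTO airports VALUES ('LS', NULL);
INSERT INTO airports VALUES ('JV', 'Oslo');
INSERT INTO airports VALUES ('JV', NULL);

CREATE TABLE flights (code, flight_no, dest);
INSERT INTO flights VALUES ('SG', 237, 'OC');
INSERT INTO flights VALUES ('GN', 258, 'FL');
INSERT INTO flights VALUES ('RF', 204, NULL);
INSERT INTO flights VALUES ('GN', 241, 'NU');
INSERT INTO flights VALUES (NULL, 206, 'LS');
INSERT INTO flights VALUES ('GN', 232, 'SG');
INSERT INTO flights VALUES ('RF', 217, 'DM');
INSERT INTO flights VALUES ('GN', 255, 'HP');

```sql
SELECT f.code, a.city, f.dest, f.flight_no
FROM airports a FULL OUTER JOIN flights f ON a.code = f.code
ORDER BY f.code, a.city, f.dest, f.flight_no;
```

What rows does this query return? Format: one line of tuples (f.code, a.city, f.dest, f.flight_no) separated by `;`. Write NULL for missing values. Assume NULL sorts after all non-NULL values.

(GN, NULL, FL, 258); (GN, NULL, HP, 255); (GN, NULL, NU, 241); (GN, NULL, SG, 232); (RF, NULL, DM, 217); (RF, NULL, NULL, 204); (SG, NULL, OC, 237); (NULL, Madrid, NULL, NULL); (NULL, Madrid, NULL, NULL); (NULL, Oslo, NULL, NULL); (NULL, NULL, LS, 206); (NULL, NULL, NULL, NULL); (NULL, NULL, NULL, NULL); (NULL, NULL, NULL, NULL)

FULL OUTER JOIN keeps every row from both sides; unmatched rows get NULL for the other side's columns.
Matching on a.code = f.code. A NULL in a compared column never satisfies the condition.
- a[0] code=JV → no match; kept with NULLs on the f side.
- a[1] code=LS → no match; kept with NULLs on the f side.
- a[2] code=DM → no match; kept with NULLs on the f side.
- a[3] code=LS → no match; kept with NULLs on the f side.
- a[4] code=JV → no match; kept with NULLs on the f side.
- a[5] code=JV → no match; kept with NULLs on the f side.
- 8 f row(s) had no a match → kept, a columns NULL.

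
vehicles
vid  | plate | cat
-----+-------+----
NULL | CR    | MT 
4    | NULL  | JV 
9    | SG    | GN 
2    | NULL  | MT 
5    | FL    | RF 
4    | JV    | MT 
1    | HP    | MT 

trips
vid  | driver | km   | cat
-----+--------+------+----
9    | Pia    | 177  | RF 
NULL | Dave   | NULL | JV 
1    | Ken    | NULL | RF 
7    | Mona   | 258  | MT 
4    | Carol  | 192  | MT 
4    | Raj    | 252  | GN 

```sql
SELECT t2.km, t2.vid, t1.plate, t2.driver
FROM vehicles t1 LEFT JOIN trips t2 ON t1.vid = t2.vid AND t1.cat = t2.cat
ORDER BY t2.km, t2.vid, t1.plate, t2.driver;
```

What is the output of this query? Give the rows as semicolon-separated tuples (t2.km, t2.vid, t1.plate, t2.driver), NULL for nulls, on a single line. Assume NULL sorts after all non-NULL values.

LEFT JOIN keeps every row from `vehicles`; unmatched rows get NULL for `trips`'s columns.
Matching on t1.vid = t2.vid AND t1.cat = t2.cat. A NULL in a compared column never satisfies the condition.
- t1[0] vid=NULL, cat=MT → no match; kept with NULLs on the t2 side.
- t1[1] vid=4, cat=JV → no match; kept with NULLs on the t2 side.
- t1[2] vid=9, cat=GN → no match; kept with NULLs on the t2 side.
- t1[3] vid=2, cat=MT → no match; kept with NULLs on the t2 side.
- t1[4] vid=5, cat=RF → no match; kept with NULLs on the t2 side.
- t1[5] vid=4, cat=MT → 1 match(es) in t2 → 1 row(s).
- t1[6] vid=1, cat=MT → no match; kept with NULLs on the t2 side.
After projecting and ordering:
t2.km | t2.vid | t1.plate | t2.driver
192 | 4 | JV | Carol
NULL | NULL | CR | NULL
NULL | NULL | FL | NULL
NULL | NULL | HP | NULL
NULL | NULL | SG | NULL
NULL | NULL | NULL | NULL
NULL | NULL | NULL | NULL

(192, 4, JV, Carol); (NULL, NULL, CR, NULL); (NULL, NULL, FL, NULL); (NULL, NULL, HP, NULL); (NULL, NULL, SG, NULL); (NULL, NULL, NULL, NULL); (NULL, NULL, NULL, NULL)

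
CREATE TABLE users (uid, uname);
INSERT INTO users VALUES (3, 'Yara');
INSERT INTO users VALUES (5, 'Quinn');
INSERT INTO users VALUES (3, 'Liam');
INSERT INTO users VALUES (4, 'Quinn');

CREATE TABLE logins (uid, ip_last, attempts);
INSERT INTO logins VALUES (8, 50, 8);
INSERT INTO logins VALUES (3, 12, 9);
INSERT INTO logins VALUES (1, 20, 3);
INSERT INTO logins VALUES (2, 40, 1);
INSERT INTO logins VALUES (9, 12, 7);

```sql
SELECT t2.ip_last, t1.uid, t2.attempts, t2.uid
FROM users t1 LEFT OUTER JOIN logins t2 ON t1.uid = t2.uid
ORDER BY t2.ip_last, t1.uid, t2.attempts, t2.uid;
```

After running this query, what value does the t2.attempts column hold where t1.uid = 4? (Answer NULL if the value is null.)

NULL

LEFT JOIN keeps every row from `users`; unmatched rows get NULL for `logins`'s columns.
Matching on t1.uid = t2.uid.
- t1 row (uid=3): matches 1 t2 row(s) → 1 output row(s).
- t1 row (uid=5): no match → kept, t2 columns NULL.
- t1 row (uid=3): matches 1 t2 row(s) → 1 output row(s).
- t1 row (uid=4): no match → kept, t2 columns NULL.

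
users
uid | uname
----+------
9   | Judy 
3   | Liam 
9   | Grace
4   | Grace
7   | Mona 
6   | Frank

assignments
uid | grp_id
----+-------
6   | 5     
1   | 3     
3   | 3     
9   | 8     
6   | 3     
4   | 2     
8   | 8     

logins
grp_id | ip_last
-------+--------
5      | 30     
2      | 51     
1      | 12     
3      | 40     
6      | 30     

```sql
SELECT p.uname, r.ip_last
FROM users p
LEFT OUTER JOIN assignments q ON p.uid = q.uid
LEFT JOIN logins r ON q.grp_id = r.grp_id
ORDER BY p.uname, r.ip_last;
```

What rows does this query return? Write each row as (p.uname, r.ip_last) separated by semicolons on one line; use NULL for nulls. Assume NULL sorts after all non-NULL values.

Joins associate left-to-right: users LEFT JOIN assignments on uid gives 7 intermediate row(s).
Then LEFT JOIN `logins r` on grp_id: each of those 7 rows is kept; rows whose q.grp_id has no match in r get NULL for r's columns.

(Frank, 30); (Frank, 40); (Grace, 51); (Grace, NULL); (Judy, NULL); (Liam, 40); (Mona, NULL)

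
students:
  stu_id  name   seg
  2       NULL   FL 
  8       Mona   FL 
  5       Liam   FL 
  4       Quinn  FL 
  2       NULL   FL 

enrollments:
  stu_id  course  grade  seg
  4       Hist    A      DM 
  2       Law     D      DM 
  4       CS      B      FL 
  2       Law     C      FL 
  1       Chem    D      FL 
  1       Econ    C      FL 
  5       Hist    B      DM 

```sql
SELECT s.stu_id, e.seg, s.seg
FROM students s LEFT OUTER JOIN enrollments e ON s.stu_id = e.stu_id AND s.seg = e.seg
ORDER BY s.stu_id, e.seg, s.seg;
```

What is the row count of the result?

LEFT JOIN keeps every row from `students`; unmatched rows get NULL for `enrollments`'s columns.
Matching on s.stu_id = e.stu_id AND s.seg = e.seg.
- s row (stu_id=2, seg=FL): matches 1 e row(s) → 1 output row(s).
- s row (stu_id=8, seg=FL): no match → kept, e columns NULL.
- s row (stu_id=5, seg=FL): no match → kept, e columns NULL.
- s row (stu_id=4, seg=FL): matches 1 e row(s) → 1 output row(s).
- s row (stu_id=2, seg=FL): matches 1 e row(s) → 1 output row(s).
Total: 3 matched + 2 padded = 5 rows.

5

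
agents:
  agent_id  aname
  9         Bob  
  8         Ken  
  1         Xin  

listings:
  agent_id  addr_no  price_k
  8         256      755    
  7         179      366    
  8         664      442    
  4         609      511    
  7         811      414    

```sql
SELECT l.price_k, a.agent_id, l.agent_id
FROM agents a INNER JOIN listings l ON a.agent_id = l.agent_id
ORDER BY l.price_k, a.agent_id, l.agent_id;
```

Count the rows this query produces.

2

INNER JOIN keeps only pairs where the ON condition holds.
Matching on a.agent_id = l.agent_id.
- a (agent_id=9) has no partner → excluded.
- a (agent_id=8) pairs with 2 row(s) of l.
- a (agent_id=1) has no partner → excluded.
Total: 2 rows.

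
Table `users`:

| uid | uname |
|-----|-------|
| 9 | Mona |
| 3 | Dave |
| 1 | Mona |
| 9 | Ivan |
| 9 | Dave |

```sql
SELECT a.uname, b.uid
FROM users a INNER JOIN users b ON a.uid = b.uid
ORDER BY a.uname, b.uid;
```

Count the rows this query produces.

INNER JOIN keeps only pairs where the ON condition holds.
Matching on a.uid = b.uid.
Matched pairs: 11.
Total: 11 rows.

11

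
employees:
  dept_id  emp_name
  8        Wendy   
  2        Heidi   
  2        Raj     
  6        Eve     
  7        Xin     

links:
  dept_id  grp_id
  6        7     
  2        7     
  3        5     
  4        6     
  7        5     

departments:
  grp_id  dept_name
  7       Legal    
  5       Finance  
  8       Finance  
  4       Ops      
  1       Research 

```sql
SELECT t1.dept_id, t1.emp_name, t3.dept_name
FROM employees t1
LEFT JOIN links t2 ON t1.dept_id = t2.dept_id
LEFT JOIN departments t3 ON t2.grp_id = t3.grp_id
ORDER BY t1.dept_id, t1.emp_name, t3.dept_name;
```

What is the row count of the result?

5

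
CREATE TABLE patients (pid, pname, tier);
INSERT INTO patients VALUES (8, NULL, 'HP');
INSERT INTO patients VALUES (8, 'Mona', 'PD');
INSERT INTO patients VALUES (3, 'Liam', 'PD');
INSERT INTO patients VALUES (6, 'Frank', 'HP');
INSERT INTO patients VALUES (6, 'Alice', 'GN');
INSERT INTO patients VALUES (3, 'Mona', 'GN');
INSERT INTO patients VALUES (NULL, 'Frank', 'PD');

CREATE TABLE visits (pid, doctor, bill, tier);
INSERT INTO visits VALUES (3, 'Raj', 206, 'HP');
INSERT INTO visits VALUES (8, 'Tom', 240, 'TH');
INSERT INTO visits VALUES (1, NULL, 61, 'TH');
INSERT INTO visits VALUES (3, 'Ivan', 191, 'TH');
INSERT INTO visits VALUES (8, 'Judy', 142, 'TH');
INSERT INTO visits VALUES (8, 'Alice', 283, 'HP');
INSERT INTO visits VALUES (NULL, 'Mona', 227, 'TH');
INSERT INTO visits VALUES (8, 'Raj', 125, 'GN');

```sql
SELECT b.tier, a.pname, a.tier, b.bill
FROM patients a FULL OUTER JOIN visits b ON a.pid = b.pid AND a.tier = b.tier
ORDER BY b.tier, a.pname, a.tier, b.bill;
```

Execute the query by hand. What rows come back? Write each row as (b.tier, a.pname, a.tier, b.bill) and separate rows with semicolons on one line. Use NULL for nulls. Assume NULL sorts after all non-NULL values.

FULL OUTER JOIN keeps every row from both sides; unmatched rows get NULL for the other side's columns.
Matching on a.pid = b.pid AND a.tier = b.tier. A NULL in a compared column never satisfies the condition.
- a[0] pid=8, tier=HP → 1 match(es) in b → 1 row(s).
- a[1] pid=8, tier=PD → no match; kept with NULLs on the b side.
- a[2] pid=3, tier=PD → no match; kept with NULLs on the b side.
- a[3] pid=6, tier=HP → no match; kept with NULLs on the b side.
- a[4] pid=6, tier=GN → no match; kept with NULLs on the b side.
- a[5] pid=3, tier=GN → no match; kept with NULLs on the b side.
- a[6] pid=NULL, tier=PD → no match; kept with NULLs on the b side.
- 7 b row(s) had no a match → kept, a columns NULL.

(GN, NULL, NULL, 125); (HP, NULL, HP, 283); (HP, NULL, NULL, 206); (TH, NULL, NULL, 61); (TH, NULL, NULL, 142); (TH, NULL, NULL, 191); (TH, NULL, NULL, 227); (TH, NULL, NULL, 240); (NULL, Alice, GN, NULL); (NULL, Frank, HP, NULL); (NULL, Frank, PD, NULL); (NULL, Liam, PD, NULL); (NULL, Mona, GN, NULL); (NULL, Mona, PD, NULL)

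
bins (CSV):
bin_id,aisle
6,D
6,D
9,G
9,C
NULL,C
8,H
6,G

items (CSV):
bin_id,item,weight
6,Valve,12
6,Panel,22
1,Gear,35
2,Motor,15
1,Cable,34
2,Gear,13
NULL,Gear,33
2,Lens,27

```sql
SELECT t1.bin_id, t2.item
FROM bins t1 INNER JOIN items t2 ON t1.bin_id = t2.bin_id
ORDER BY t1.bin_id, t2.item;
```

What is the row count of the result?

6

INNER JOIN keeps only pairs where the ON condition holds.
Matching on t1.bin_id = t2.bin_id. A NULL in a compared column never satisfies the condition.
- t1 row (bin_id=6): matches 2 t2 row(s) → 2 output row(s).
- t1 row (bin_id=6): matches 2 t2 row(s) → 2 output row(s).
- t1 row (bin_id=9): no match → dropped.
- t1 row (bin_id=9): no match → dropped.
- t1 row (bin_id=NULL): no match → dropped.
- t1 row (bin_id=8): no match → dropped.
- t1 row (bin_id=6): matches 2 t2 row(s) → 2 output row(s).
Total: 6 rows.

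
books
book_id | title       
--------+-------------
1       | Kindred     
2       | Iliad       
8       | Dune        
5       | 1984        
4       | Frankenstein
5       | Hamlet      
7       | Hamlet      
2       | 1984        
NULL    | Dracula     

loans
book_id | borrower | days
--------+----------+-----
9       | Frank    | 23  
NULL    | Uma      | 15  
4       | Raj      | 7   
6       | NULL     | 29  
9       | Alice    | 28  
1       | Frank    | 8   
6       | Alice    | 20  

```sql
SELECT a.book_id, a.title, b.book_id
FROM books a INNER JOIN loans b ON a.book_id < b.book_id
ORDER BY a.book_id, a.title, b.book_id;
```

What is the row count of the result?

INNER JOIN keeps only pairs where the ON condition holds.
Matching on a.book_id < b.book_id. A NULL in a compared column never satisfies the condition.
Matched pairs: 31.
Total: 31 rows.

31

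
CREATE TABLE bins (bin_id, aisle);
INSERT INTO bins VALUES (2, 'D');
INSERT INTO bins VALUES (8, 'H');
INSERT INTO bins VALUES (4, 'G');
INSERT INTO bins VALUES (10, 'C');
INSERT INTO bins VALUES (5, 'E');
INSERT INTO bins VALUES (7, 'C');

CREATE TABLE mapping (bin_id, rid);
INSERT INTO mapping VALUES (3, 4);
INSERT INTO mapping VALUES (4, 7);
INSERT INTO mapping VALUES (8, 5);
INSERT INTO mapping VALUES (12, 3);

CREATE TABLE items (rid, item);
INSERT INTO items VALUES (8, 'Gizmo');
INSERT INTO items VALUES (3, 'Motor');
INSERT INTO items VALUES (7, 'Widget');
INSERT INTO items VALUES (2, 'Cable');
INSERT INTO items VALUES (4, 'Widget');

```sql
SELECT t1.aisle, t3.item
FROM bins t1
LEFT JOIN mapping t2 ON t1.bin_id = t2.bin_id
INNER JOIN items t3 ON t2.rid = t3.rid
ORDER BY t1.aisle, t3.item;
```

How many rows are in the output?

Evaluate left to right. First `bins t1 LEFT JOIN mapping t2` on bin_id: 6 row(s).
Then INNER JOIN `items t3` on rid: keep only rows whose t2.rid appears in t3.
Result: 1 row(s).

1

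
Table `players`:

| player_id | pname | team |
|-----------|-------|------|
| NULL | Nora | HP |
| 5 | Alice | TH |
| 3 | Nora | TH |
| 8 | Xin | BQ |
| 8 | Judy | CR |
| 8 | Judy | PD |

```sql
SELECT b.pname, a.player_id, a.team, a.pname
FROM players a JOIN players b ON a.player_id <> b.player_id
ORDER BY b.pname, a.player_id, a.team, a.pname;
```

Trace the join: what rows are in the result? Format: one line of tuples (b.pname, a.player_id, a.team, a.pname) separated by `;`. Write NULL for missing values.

INNER JOIN keeps only pairs where the ON condition holds.
Matching on a.player_id <> b.player_id. A NULL in a compared column never satisfies the condition.
- a (player_id=NULL) has no partner → excluded.
- a (player_id=5) pairs with 4 row(s) of b.
- a (player_id=3) pairs with 4 row(s) of b.
- a (player_id=8) pairs with 2 row(s) of b.
- a (player_id=8) pairs with 2 row(s) of b.
- a (player_id=8) pairs with 2 row(s) of b.

(Alice, 3, TH, Nora); (Alice, 8, BQ, Xin); (Alice, 8, CR, Judy); (Alice, 8, PD, Judy); (Judy, 3, TH, Nora); (Judy, 3, TH, Nora); (Judy, 5, TH, Alice); (Judy, 5, TH, Alice); (Nora, 5, TH, Alice); (Nora, 8, BQ, Xin); (Nora, 8, CR, Judy); (Nora, 8, PD, Judy); (Xin, 3, TH, Nora); (Xin, 5, TH, Alice)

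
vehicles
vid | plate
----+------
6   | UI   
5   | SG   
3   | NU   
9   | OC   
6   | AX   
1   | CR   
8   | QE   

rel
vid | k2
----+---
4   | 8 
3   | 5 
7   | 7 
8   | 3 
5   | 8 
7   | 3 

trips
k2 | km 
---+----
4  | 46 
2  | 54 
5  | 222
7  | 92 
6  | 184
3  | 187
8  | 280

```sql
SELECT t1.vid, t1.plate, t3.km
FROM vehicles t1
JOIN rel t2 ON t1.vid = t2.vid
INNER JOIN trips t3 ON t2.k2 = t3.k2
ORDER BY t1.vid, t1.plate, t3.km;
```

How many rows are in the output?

Joins associate left-to-right: vehicles INNER JOIN rel on vid gives 3 intermediate row(s).
Then INNER JOIN `trips t3` on k2: keep only rows whose t2.k2 appears in t3.
Result: 3 row(s).

3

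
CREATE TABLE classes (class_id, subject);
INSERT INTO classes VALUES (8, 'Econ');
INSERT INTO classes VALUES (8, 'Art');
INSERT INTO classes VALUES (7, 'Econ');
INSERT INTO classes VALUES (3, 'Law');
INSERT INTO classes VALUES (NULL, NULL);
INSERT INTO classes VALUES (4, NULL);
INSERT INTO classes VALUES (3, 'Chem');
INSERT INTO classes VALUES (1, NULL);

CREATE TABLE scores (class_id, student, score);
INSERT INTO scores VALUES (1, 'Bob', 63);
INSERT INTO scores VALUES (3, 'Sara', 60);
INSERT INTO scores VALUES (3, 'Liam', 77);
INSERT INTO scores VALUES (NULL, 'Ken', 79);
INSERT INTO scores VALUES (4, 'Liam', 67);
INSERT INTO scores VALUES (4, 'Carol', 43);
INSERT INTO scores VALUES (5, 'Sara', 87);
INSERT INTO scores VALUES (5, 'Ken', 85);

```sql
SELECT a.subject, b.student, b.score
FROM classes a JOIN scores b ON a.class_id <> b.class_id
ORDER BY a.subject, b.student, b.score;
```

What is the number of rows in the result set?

42

INNER JOIN keeps only pairs where the ON condition holds.
Matching on a.class_id <> b.class_id. A NULL in a compared column never satisfies the condition.
- a row (class_id=8): matches 7 b row(s) → 7 output row(s).
- a row (class_id=8): matches 7 b row(s) → 7 output row(s).
- a row (class_id=7): matches 7 b row(s) → 7 output row(s).
- a row (class_id=3): matches 5 b row(s) → 5 output row(s).
- a row (class_id=NULL): no match → dropped.
- a row (class_id=4): matches 5 b row(s) → 5 output row(s).
- a row (class_id=3): matches 5 b row(s) → 5 output row(s).
- a row (class_id=1): matches 6 b row(s) → 6 output row(s).
Total: 42 rows.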